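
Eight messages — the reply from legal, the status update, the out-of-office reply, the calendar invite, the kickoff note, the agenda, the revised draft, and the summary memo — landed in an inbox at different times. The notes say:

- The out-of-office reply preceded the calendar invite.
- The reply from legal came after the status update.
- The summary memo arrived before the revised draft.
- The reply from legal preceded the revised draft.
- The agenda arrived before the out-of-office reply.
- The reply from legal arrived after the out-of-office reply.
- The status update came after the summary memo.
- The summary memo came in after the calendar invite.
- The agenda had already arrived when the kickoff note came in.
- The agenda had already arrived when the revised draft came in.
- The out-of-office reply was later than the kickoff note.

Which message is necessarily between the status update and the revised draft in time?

Tracing the constraints gives the status update → the reply from legal → the revised draft, so the reply from legal sits after the status update and before the revised draft.
No other message is forced both after the status update and before the revised draft.

the reply from legal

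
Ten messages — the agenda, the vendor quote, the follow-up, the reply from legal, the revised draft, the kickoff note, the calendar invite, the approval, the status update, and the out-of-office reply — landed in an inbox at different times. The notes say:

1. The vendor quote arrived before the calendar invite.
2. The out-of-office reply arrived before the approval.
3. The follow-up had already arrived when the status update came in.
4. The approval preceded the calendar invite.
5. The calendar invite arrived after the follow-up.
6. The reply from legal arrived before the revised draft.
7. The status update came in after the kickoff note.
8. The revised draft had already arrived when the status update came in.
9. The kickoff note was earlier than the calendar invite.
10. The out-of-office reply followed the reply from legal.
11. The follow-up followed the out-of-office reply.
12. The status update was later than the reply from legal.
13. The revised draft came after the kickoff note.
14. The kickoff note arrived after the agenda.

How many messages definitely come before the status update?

Directly stated before the status update: the follow-up, the kickoff note, the reply from legal, and the revised draft.
The agenda reaches the status update via the agenda → the kickoff note → the status update.
The out-of-office reply reaches the status update via the out-of-office reply → the follow-up → the status update.
That's the agenda, the follow-up, the kickoff note, the out-of-office reply, the reply from legal, and the revised draft — 6 in all.

6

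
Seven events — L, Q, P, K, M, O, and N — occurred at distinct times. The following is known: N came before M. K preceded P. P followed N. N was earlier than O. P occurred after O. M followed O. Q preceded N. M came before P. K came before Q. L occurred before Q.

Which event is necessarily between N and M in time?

Tracing the constraints gives N → O → M, so O sits after N and before M.
No other event is forced both after N and before M.

O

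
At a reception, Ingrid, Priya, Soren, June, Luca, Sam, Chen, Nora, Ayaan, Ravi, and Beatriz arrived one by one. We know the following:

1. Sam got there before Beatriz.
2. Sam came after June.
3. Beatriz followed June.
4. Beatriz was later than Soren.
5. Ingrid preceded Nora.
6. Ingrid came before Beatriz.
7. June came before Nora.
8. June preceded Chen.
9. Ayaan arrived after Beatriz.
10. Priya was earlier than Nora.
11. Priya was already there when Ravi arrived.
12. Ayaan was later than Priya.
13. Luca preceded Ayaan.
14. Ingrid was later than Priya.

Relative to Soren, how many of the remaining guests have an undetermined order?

Forced after Soren: Ayaan and Beatriz.
That leaves Chen, Ingrid, June, Luca, Nora, Priya, Ravi, and Sam with no forced order relative to Soren — 8.

8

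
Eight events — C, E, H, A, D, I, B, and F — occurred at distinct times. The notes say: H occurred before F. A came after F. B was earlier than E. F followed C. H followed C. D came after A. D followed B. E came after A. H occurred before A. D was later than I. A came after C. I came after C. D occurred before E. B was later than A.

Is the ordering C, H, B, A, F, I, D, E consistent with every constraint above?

no

The constraints require A before B, but in the proposed sequence B appears ahead of A. That one violation is enough.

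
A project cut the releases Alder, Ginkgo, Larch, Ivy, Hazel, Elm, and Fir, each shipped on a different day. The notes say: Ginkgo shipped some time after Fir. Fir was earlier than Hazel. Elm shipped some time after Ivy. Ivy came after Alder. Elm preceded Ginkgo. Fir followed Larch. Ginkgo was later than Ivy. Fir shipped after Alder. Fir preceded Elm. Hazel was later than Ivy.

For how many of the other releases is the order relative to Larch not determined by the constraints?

2

Forced after Larch: Elm, Fir, Ginkgo, and Hazel.
That leaves Alder and Ivy with no forced order relative to Larch — 2.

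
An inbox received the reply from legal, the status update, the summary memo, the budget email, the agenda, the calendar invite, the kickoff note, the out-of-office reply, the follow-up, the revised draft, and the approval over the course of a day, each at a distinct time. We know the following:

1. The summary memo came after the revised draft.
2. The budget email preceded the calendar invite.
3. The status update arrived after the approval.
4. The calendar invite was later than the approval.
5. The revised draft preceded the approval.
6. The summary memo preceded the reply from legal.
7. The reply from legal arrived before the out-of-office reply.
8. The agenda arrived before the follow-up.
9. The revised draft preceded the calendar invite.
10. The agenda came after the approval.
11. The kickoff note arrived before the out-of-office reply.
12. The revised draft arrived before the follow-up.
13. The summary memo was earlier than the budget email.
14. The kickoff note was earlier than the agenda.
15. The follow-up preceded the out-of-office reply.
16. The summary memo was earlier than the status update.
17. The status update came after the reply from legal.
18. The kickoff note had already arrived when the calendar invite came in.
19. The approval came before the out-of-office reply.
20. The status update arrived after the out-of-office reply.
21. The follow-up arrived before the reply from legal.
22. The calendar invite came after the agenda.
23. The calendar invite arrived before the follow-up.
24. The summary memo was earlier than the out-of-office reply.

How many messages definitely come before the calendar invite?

6

Directly stated before the calendar invite: the agenda, the approval, the budget email, the kickoff note, and the revised draft.
The summary memo reaches the calendar invite via the summary memo → the budget email → the calendar invite.
That's the agenda, the approval, the budget email, the kickoff note, the revised draft, and the summary memo — 6 in all.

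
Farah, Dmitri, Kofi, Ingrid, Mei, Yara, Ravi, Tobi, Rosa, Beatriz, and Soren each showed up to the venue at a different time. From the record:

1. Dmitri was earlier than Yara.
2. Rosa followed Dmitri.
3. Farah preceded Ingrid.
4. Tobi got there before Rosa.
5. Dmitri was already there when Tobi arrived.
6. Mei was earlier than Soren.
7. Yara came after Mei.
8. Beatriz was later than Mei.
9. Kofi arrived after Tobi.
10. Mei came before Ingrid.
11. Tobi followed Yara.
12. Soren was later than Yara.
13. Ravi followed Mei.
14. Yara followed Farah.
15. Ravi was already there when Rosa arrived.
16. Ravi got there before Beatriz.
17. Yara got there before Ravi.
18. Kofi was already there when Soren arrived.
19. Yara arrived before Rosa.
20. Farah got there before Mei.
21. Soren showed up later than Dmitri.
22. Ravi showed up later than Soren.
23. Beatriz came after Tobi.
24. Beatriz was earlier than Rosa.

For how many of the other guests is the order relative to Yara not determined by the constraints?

Forced before Yara: Dmitri, Farah, and Mei; forced after Yara: Beatriz, Kofi, Ravi, Rosa, Soren, and Tobi.
That leaves Ingrid with no forced order relative to Yara — 1.

1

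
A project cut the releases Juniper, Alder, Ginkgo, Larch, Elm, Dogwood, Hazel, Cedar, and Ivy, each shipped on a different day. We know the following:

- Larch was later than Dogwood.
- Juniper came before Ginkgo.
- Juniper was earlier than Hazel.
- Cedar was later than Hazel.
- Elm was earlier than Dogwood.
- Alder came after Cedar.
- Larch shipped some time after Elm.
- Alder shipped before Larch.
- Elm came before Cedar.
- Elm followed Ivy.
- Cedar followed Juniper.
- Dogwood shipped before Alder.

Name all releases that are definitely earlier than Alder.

Cedar, Dogwood, Elm, Hazel, Ivy, Juniper

Directly stated before Alder: Cedar and Dogwood.
Elm reaches Alder via Elm → Dogwood → Alder.
Hazel reaches Alder via Hazel → Cedar → Alder.
Ivy reaches Alder via Ivy → Elm → Dogwood → Alder.
Likewise Juniper reaches Alder by chaining the stated constraints.
No chain forces Ginkgo (or any of the others) ahead of Alder.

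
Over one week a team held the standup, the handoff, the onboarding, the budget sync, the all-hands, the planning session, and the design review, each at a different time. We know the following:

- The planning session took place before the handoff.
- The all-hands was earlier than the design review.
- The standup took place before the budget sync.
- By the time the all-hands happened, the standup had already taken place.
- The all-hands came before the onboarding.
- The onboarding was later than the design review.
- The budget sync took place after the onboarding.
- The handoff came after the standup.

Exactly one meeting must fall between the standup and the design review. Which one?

Tracing the constraints gives the standup → the all-hands → the design review, so the all-hands sits after the standup and before the design review.
No other meeting is forced both after the standup and before the design review.

the all-hands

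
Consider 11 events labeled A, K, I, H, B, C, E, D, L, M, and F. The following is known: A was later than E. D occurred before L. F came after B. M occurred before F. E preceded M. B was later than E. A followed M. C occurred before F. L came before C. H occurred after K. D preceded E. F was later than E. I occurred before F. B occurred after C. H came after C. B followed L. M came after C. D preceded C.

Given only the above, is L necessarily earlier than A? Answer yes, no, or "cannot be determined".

yes

Chain the constraints: L → C → M → A. Each link is directly stated, so L comes before A.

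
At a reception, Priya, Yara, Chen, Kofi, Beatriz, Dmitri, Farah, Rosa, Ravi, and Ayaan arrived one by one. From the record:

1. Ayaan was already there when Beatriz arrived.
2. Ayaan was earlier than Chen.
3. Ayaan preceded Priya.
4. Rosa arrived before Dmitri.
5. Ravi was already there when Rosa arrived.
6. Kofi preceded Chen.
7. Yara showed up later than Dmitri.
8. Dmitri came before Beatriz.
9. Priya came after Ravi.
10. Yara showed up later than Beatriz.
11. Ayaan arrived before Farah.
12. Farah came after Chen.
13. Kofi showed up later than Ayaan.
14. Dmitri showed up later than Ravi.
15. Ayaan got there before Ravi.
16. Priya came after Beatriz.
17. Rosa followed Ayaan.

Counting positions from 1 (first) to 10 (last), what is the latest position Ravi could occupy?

Ravi must come before Beatriz, Dmitri, Priya, Rosa, and Yara — 5 guests forced after them.
Everything else can be placed before Ravi in some valid order, so Ravi can sit as late as position 10 − 5 = 5.

5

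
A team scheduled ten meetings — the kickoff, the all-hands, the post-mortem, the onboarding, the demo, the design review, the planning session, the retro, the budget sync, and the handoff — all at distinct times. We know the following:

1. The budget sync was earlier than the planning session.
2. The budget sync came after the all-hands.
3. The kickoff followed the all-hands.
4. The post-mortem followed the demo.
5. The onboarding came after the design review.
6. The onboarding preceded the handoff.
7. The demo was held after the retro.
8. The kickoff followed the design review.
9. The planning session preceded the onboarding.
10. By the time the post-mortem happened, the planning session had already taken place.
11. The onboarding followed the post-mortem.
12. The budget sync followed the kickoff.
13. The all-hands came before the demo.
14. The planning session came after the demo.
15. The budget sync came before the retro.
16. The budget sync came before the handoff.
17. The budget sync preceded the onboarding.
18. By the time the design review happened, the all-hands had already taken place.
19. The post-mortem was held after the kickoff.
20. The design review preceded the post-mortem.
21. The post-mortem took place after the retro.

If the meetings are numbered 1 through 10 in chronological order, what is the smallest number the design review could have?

2

The all-hands must come before the design review — 1 forced predecessor.
Nothing else is forced ahead of the design review, so its earliest slot is position 1 + 1 = 2.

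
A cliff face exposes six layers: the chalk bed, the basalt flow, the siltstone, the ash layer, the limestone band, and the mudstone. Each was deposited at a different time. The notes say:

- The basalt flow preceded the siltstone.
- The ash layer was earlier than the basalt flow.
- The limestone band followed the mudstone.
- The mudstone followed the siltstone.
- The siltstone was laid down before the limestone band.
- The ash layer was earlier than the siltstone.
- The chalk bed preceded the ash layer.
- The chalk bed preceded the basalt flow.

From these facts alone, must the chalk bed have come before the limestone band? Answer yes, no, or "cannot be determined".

Chain the constraints: the chalk bed → the basalt flow → the siltstone → the limestone band. Each link is directly stated, so the chalk bed comes before the limestone band.

yes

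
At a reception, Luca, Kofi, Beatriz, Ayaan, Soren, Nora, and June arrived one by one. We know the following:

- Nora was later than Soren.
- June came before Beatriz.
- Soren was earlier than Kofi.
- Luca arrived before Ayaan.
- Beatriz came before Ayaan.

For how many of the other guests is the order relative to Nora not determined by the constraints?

5

Forced before Nora: Soren.
That leaves Ayaan, Beatriz, June, Kofi, and Luca with no forced order relative to Nora — 5.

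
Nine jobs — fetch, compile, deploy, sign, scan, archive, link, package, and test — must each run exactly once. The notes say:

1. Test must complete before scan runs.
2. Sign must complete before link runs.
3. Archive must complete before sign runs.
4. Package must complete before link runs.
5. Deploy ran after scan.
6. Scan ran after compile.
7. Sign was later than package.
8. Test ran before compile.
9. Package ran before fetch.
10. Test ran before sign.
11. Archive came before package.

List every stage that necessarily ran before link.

Directly stated before link: package and sign.
Archive reaches link via archive → sign → link.
Test reaches link via test → sign → link.
No chain forces scan (or any of the others) ahead of link.

archive, package, sign, test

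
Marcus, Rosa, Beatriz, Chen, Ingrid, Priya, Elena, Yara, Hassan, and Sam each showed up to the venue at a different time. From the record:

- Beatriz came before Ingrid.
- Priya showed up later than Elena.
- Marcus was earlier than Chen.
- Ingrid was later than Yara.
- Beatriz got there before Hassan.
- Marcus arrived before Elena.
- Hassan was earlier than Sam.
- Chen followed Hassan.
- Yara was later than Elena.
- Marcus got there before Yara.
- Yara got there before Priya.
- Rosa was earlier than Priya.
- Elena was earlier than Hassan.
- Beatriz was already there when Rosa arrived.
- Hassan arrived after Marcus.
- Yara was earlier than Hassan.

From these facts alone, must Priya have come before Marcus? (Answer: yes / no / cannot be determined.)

Tracing the constraints gives Marcus → Elena → Priya, so Marcus must come before Priya.
That means Priya cannot be before Marcus.

no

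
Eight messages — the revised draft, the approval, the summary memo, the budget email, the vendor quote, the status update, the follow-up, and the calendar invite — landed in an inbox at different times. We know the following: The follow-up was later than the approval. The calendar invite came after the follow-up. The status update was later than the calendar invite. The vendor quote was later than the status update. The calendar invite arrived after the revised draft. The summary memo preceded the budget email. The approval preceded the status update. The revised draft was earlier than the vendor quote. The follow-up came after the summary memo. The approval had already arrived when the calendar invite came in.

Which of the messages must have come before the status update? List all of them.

Directly stated before the status update: the approval and the calendar invite.
The follow-up reaches the status update via the follow-up → the calendar invite → the status update.
The revised draft reaches the status update via the revised draft → the calendar invite → the status update.
The summary memo reaches the status update via the summary memo → the follow-up → the calendar invite → the status update.

the approval, the calendar invite, the follow-up, the revised draft, the summary memo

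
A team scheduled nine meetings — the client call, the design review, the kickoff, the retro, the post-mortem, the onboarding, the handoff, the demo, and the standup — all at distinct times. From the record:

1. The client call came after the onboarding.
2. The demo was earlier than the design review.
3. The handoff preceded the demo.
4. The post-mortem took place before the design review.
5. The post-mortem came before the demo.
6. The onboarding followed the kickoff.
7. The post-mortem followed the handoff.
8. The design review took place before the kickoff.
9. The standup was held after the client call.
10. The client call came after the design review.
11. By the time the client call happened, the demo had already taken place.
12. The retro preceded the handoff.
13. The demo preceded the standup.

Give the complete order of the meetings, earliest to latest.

The constraints fix every adjacent pair, so only one ordering works:
the retro → the handoff → the post-mortem → the demo → the design review → the kickoff → the onboarding → the client call → the standup.

the retro, the handoff, the post-mortem, the demo, the design review, the kickoff, the onboarding, the client call, the standup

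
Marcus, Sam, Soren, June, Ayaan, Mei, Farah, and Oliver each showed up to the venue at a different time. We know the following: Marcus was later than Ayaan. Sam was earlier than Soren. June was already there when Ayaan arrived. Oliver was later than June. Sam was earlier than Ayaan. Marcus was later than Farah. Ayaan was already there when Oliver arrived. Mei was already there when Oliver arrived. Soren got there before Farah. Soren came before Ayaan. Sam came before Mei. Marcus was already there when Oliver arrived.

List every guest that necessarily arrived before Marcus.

Directly stated before Marcus: Ayaan and Farah.
June reaches Marcus via June → Ayaan → Marcus.
Sam reaches Marcus via Sam → Ayaan → Marcus.
Soren reaches Marcus via Soren → Ayaan → Marcus.
No chain forces Mei (or any of the others) ahead of Marcus.

Ayaan, Farah, June, Sam, Soren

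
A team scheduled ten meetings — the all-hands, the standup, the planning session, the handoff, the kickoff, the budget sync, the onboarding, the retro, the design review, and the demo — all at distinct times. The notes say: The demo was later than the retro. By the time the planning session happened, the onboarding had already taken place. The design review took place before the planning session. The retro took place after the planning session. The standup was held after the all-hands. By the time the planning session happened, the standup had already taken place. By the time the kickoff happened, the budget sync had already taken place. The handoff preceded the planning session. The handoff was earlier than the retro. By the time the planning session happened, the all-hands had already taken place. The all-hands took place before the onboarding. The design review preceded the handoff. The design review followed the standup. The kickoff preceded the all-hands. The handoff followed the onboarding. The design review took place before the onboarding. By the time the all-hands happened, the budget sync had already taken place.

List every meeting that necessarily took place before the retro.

Directly stated before the retro: the handoff and the planning session.
The all-hands reaches the retro via the all-hands → the planning session → the retro.
The budget sync reaches the retro via the budget sync → the all-hands → the planning session → the retro.
The design review reaches the retro via the design review → the planning session → the retro.
Likewise the kickoff, the onboarding, and the standup each reach the retro by chaining the stated constraints.
No chain forces the demo ahead of the retro.

the all-hands, the budget sync, the design review, the handoff, the kickoff, the onboarding, the planning session, the standup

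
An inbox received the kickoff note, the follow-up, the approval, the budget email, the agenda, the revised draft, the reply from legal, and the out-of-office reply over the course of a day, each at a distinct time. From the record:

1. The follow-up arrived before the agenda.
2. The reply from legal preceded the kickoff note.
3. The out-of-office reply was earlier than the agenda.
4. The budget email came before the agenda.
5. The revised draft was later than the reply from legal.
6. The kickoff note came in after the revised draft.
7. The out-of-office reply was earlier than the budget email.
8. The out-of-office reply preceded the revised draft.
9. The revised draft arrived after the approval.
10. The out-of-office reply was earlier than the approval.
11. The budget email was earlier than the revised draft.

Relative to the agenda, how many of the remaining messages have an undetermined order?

4

Forced before the agenda: the budget email, the follow-up, and the out-of-office reply.
That leaves the approval, the kickoff note, the reply from legal, and the revised draft with no forced order relative to the agenda — 4.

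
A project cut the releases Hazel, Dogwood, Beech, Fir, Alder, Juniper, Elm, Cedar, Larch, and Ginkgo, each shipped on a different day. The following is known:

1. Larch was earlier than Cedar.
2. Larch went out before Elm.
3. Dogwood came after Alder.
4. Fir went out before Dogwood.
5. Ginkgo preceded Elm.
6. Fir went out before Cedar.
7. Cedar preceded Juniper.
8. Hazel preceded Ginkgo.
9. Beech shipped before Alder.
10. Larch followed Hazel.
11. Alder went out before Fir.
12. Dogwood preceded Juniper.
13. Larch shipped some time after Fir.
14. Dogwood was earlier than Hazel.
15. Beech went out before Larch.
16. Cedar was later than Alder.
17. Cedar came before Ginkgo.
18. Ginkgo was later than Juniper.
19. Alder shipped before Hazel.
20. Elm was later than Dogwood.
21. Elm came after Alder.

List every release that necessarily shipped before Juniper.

Directly stated before Juniper: Cedar and Dogwood.
Alder reaches Juniper via Alder → Cedar → Juniper.
Beech reaches Juniper via Beech → Alder → Cedar → Juniper.
Fir reaches Juniper via Fir → Dogwood → Juniper.
Likewise Hazel and Larch each reach Juniper by chaining the stated constraints.
No chain forces Elm (or any of the others) ahead of Juniper.

Alder, Beech, Cedar, Dogwood, Fir, Hazel, Larch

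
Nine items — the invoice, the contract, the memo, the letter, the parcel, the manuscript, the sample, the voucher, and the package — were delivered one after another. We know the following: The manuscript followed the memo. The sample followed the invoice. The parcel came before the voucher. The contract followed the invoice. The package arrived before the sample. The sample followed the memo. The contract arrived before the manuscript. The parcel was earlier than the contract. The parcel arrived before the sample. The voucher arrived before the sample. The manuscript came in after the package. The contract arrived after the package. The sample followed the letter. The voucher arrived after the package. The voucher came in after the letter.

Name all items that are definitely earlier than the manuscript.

the contract, the invoice, the memo, the package, the parcel

Directly stated before the manuscript: the contract, the memo, and the package.
The invoice reaches the manuscript via the invoice → the contract → the manuscript.
The parcel reaches the manuscript via the parcel → the contract → the manuscript.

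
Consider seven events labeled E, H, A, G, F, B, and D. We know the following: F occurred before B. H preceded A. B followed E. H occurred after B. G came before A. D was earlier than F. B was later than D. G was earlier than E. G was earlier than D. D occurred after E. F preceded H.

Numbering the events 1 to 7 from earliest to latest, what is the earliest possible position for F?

D, E, and G must all come before F — 3 forced predecessors.
Nothing else is forced ahead of F, so its earliest slot is position 3 + 1 = 4.

4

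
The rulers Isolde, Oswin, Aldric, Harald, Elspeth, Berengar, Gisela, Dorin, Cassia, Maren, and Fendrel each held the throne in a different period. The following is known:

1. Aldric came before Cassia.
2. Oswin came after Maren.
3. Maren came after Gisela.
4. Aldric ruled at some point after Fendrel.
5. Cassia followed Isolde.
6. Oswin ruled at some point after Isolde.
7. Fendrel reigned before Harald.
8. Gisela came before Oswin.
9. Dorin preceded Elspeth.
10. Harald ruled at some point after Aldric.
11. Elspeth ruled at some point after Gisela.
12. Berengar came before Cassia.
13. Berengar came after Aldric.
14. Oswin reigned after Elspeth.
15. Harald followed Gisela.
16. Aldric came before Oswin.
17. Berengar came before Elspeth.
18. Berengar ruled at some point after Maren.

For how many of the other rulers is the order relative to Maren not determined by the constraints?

Forced before Maren: Gisela; forced after Maren: Berengar, Cassia, Elspeth, and Oswin.
That leaves Aldric, Dorin, Fendrel, Harald, and Isolde with no forced order relative to Maren — 5.

5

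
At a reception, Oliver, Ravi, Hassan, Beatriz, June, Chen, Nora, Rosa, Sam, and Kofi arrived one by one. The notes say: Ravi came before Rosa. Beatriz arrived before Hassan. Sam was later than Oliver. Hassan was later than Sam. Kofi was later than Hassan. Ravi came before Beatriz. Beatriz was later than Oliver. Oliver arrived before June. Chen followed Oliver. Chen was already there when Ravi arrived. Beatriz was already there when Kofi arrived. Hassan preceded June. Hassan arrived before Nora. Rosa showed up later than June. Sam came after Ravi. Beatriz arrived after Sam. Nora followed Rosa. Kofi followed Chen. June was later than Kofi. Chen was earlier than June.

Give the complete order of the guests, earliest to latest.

Oliver, Chen, Ravi, Sam, Beatriz, Hassan, Kofi, June, Rosa, Nora

The constraints fix every adjacent pair, so only one ordering works:
Oliver → Chen → Ravi → Sam → Beatriz → Hassan → Kofi → June → Rosa → Nora.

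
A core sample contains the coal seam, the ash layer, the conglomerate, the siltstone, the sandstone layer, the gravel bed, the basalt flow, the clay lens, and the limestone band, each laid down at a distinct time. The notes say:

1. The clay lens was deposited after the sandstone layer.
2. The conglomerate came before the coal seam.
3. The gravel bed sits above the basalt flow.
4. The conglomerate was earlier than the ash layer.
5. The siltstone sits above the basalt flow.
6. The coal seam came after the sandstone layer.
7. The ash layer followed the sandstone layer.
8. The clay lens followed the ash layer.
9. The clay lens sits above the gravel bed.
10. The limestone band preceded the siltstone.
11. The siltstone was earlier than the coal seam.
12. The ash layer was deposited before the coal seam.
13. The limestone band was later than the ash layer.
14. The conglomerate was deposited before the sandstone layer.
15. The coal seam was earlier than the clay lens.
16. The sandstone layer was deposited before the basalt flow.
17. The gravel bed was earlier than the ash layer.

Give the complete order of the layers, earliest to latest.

The constraints fix every adjacent pair, so only one ordering works:
the conglomerate → the sandstone layer → the basalt flow → the gravel bed → the ash layer → the limestone band → the siltstone → the coal seam → the clay lens.

the conglomerate, the sandstone layer, the basalt flow, the gravel bed, the ash layer, the limestone band, the siltstone, the coal seam, the clay lens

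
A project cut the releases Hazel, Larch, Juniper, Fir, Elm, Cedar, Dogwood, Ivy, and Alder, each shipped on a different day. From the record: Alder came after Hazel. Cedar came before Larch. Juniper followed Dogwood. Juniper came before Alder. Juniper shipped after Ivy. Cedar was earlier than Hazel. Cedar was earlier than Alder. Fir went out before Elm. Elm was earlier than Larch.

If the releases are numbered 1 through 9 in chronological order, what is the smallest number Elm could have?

Fir must come before Elm — 1 forced predecessor.
Nothing else is forced ahead of Elm, so its earliest slot is position 1 + 1 = 2.

2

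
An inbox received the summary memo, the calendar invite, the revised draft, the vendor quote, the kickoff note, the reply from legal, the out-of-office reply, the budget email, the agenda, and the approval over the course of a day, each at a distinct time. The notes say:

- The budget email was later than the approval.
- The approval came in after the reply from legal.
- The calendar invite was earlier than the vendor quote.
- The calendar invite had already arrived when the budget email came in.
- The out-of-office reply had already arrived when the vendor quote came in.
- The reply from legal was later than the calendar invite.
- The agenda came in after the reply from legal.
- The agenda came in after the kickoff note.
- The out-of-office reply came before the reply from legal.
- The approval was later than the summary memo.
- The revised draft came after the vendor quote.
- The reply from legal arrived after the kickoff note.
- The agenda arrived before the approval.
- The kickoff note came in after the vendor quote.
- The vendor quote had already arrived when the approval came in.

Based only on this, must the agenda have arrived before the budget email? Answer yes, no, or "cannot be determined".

yes

Chain the constraints: the agenda → the approval → the budget email. Each link is directly stated, so the agenda comes before the budget email.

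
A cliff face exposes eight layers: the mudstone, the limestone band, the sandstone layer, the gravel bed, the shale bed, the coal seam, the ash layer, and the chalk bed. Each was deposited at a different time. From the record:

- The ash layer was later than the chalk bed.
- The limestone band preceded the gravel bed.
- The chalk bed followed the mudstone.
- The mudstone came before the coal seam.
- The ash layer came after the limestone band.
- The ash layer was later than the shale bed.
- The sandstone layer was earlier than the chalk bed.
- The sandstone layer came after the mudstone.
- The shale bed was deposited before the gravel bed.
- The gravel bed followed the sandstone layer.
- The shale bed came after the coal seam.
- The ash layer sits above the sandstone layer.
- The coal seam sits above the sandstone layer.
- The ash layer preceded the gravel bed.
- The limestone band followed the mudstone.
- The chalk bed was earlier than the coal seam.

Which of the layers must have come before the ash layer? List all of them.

Directly stated before the ash layer: the chalk bed, the limestone band, the sandstone layer, and the shale bed.
The coal seam reaches the ash layer via the coal seam → the shale bed → the ash layer.
The mudstone reaches the ash layer via the mudstone → the sandstone layer → the ash layer.
No chain forces the gravel bed ahead of the ash layer.

the chalk bed, the coal seam, the limestone band, the mudstone, the sandstone layer, the shale bed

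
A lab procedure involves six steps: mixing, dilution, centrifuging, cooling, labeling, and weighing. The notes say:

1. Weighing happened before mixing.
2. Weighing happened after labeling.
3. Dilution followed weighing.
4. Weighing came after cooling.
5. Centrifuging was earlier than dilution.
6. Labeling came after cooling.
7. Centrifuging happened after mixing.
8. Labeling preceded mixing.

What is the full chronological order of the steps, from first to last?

The constraints fix every adjacent pair, so only one ordering works:
cooling → labeling → weighing → mixing → centrifuging → dilution.

cooling, labeling, weighing, mixing, centrifuging, dilution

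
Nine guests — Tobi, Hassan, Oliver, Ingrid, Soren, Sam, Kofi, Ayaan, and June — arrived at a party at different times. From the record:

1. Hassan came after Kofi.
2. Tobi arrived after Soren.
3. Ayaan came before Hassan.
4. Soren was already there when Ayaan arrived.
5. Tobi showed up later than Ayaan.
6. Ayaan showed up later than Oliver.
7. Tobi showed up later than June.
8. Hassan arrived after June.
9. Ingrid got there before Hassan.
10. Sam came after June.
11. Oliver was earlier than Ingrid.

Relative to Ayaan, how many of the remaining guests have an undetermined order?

Forced before Ayaan: Oliver and Soren; forced after Ayaan: Hassan and Tobi.
That leaves Ingrid, June, Kofi, and Sam with no forced order relative to Ayaan — 4.

4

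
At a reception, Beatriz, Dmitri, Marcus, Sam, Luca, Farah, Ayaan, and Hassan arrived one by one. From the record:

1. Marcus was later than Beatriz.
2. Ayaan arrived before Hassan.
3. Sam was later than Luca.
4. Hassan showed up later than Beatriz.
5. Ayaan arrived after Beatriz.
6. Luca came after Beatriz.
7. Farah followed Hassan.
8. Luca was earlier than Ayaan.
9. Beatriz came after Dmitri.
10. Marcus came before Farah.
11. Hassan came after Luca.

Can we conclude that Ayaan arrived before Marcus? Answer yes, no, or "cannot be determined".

cannot be determined

No chain of stated constraints runs from Ayaan to Marcus, and none runs from Marcus to Ayaan either.
So the relative order of Ayaan and Marcus is not fixed by the given facts.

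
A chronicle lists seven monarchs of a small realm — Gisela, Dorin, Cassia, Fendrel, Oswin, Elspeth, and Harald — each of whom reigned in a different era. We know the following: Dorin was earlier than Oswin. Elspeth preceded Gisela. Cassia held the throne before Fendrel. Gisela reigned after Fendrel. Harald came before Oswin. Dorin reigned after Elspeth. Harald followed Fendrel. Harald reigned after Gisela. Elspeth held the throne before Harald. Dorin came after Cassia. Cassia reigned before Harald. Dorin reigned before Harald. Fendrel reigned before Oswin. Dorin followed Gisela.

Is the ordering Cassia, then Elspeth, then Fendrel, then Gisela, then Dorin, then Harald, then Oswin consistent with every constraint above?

yes

Check each stated constraint against the proposed order — e.g. Elspeth is ahead of Harald; Cassia is ahead of Harald. Every pair is in the required order; nothing is violated.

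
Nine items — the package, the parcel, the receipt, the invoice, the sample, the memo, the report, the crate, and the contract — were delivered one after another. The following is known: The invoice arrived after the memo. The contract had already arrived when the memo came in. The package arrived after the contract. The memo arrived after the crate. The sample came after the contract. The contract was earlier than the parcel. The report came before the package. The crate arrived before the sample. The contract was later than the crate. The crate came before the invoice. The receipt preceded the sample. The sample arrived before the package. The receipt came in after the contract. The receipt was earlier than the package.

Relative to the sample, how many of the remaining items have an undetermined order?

Forced before the sample: the contract, the crate, and the receipt; forced after the sample: the package.
That leaves the invoice, the memo, the parcel, and the report with no forced order relative to the sample — 4.

4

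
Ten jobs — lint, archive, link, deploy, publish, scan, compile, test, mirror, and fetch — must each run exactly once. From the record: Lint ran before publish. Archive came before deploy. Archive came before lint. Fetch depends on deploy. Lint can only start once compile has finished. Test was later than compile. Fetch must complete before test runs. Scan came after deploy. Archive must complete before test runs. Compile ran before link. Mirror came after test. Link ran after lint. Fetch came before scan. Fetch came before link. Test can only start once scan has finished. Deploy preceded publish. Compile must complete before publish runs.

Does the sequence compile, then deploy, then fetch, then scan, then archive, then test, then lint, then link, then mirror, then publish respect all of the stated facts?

The constraints require archive before deploy, but in the proposed sequence deploy appears ahead of archive. That one violation is enough.

no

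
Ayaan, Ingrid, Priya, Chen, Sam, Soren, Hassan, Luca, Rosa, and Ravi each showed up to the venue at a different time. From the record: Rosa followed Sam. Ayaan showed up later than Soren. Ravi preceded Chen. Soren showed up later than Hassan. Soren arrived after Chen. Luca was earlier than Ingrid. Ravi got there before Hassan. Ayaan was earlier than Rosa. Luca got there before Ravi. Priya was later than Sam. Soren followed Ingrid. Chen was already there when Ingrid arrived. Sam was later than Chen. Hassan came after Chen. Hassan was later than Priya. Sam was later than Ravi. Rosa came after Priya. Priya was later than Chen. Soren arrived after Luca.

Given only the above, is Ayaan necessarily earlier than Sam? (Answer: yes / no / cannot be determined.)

no

Tracing the constraints gives Sam → Priya → Hassan → Soren → Ayaan, so Sam must come before Ayaan.
That means Ayaan cannot be before Sam.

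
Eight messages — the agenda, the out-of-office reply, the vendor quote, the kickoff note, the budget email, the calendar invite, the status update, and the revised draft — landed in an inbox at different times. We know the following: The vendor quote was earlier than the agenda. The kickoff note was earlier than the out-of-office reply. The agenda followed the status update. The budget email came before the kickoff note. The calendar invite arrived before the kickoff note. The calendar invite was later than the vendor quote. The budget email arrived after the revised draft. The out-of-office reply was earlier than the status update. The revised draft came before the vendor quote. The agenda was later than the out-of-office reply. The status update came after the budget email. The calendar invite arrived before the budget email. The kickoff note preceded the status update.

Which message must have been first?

the revised draft

The revised draft has a chain of constraints placing it before every other message, so the revised draft must be first.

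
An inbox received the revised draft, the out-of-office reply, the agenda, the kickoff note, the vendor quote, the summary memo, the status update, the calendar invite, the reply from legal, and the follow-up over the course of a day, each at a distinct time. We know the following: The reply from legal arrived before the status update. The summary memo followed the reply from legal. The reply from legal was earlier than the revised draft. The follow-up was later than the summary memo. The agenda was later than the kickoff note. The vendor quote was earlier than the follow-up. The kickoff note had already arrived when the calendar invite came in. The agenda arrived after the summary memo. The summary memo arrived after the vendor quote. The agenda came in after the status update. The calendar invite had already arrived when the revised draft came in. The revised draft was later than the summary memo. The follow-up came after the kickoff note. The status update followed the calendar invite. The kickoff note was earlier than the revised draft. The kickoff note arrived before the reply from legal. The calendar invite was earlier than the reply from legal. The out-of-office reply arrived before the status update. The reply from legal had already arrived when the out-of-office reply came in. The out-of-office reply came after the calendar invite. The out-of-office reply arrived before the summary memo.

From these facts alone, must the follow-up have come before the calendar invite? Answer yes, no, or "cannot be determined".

Tracing the constraints gives the calendar invite → the out-of-office reply → the summary memo → the follow-up, so the calendar invite must come before the follow-up.
That means the follow-up cannot be before the calendar invite.

no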